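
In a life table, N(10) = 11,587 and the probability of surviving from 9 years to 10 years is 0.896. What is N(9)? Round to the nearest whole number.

N(9) = N(10) / p = 11,587 / 0.896 = 12932.

12932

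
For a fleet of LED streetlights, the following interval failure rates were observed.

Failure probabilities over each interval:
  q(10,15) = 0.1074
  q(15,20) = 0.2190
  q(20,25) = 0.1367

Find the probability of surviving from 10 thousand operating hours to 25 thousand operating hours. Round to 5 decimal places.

0.60182

The overall survival probability is (1 − 0.1074) × (1 − 0.2190) × (1 − 0.1367).
= 0.8926 × 0.7810 × 0.8633 = 0.601824.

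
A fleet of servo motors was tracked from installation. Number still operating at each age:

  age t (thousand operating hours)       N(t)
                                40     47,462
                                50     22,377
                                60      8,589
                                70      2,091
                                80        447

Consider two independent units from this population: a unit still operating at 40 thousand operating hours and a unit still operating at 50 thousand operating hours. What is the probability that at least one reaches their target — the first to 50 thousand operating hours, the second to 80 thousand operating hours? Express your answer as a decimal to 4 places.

p₁ = N(50)/N(40) = 22,377/47,462 = 0.471472; p₂ = N(80)/N(50) = 447/22,377 = 0.019976.
P(at least one) = 1 − (1−p₁)(1−p₂) = 1 − 0.528528 × 0.980024 = 0.482030.

0.4820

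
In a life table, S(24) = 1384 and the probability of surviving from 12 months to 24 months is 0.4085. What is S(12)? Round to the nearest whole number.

3388

S(12) = S(24) / p = 1384 / 0.4085 = 3388.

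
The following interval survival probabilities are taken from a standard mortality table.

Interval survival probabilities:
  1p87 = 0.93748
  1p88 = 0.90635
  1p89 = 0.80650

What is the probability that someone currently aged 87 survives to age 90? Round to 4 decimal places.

0.6853

The overall survival probability is 0.93748 × 0.90635 × 0.80650.
= 0.685271.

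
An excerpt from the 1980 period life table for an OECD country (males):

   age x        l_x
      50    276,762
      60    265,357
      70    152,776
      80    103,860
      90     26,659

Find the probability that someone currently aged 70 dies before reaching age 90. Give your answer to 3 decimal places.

0.826

P(die before 90 | alive at 70) = 1 − l_90/l_70 = 1 − 26,659/152,776 = (126,117)/152,776 = 0.825503.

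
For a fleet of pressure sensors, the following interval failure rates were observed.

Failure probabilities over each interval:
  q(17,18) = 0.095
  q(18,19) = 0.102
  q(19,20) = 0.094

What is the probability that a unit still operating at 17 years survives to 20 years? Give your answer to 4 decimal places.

Chaining the interval survival probabilities: (1 − 0.095) × (1 − 0.102) × (1 − 0.094).
= 0.905 × 0.898 × 0.906 = 0.736297.

0.7363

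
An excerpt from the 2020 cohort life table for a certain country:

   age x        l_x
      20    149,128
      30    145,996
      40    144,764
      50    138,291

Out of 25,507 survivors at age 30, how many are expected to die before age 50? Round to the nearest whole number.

1346

The relevant probability is 1 − 138,291/145,996 = 0.052775.
Expected number = 25,507 × 0.052775 = 1346.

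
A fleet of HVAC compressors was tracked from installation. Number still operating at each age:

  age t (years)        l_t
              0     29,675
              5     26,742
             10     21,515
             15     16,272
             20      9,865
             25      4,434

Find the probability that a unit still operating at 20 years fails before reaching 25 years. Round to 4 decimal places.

0.5505

P(fail before 25 | operational at 20) = 1 − l_25/l_20 = 1 − 4,434/9,865 = (5,431)/9,865 = 0.550532.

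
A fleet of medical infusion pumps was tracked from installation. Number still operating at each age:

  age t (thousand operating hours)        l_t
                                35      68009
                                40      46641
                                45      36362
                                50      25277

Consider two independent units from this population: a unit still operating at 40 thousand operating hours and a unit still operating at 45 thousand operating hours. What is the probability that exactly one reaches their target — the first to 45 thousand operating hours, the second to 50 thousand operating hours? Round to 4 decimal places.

p₁ = l_45/l_40 = 36362/46641 = 0.779615; p₂ = l_50/l_45 = 25277/36362 = 0.695149.
P(exactly one) = p₁(1−p₂) + (1−p₁)p₂ = 0.237666 + 0.153200 = 0.390867.

0.3909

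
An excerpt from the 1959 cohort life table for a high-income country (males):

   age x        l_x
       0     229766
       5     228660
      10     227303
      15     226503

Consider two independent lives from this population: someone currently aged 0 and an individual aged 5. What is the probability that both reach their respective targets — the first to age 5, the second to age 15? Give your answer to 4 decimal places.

0.9858

p₁ = l_5/l_0 = 228660/229766 = 0.995186; p₂ = l_15/l_5 = 226503/228660 = 0.990567.
P(both) = p₁ × p₂ = 0.995186 × 0.990567 = 0.985798.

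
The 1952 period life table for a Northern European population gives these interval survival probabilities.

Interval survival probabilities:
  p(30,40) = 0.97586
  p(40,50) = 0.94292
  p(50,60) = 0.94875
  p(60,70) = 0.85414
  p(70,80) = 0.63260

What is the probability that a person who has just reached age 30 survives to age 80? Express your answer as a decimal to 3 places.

0.472

The overall survival probability is 0.97586 × 0.94292 × 0.94875 × 0.85414 × 0.63260.
= 0.471707.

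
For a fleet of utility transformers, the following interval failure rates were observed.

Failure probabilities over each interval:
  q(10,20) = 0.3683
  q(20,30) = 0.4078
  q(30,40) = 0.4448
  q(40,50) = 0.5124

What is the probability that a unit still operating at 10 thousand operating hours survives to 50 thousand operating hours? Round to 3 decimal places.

0.101

P(survive 10→50) = (1 − 0.3683) × (1 − 0.4078) × (1 − 0.4448) × (1 − 0.5124).
= 0.6317 × 0.5922 × 0.5552 × 0.4876 = 0.101273.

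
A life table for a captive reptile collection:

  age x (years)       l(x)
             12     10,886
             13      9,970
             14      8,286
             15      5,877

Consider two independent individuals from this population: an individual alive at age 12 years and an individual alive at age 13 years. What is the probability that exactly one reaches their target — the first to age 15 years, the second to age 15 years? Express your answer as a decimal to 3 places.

0.493

p₁ = l(15)/l(12) = 5,877/10,886 = 0.539868; p₂ = l(15)/l(13) = 5,877/9,970 = 0.589468.
P(exactly one) = p₁(1−p₂) + (1−p₁)p₂ = 0.221633 + 0.271233 = 0.492866.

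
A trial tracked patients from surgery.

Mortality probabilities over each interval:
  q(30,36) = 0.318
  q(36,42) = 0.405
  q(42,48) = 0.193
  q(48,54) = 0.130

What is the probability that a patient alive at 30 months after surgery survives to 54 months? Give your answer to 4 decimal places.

0.2849

The overall survival probability is (1 − 0.318) × (1 − 0.405) × (1 − 0.193) × (1 − 0.130).
= 0.682 × 0.595 × 0.807 × 0.870 = 0.284901.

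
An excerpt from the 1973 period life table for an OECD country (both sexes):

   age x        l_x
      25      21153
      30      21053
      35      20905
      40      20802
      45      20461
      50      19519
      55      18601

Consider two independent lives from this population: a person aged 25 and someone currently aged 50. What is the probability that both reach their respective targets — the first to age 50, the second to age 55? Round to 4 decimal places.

p₁ = l_50/l_25 = 19519/21153 = 0.922753; p₂ = l_55/l_50 = 18601/19519 = 0.952969.
P(both) = p₁ × p₂ = 0.922753 × 0.952969 = 0.879355.

0.8794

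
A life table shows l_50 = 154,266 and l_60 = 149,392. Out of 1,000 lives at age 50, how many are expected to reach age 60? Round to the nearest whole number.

The relevant probability is 149,392/154,266 = 0.968405.
Expected number = 1,000 × 0.968405 = 968.

968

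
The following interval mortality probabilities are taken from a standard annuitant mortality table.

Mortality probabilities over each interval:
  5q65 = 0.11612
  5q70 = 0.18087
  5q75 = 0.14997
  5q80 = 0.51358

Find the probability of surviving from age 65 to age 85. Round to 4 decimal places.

0.2994

20p65 = (1 − 0.11612) × (1 − 0.18087) × (1 − 0.14997) × (1 − 0.51358).
= 0.88388 × 0.81913 × 0.85003 × 0.48642 = 0.299359.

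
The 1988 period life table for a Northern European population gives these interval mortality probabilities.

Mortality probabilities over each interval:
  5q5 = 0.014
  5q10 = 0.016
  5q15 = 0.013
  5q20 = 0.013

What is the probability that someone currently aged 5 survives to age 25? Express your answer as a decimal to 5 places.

The overall survival probability is (1 − 0.014) × (1 − 0.016) × (1 − 0.013) × (1 − 0.013).
= 0.986 × 0.984 × 0.987 × 0.987 = 0.945162.

0.94516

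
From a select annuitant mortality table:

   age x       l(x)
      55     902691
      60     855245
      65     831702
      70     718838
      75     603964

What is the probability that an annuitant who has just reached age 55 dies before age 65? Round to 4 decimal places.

0.0786

P(die before 65 | alive at 55) = 1 − l(65)/l(55) = 1 − 831702/902691 = (70989)/902691 = 0.078642.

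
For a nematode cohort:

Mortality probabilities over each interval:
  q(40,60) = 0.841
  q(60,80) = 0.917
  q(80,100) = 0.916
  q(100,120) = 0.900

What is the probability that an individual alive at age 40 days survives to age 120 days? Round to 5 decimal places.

Chaining the interval survival probabilities: (1 − 0.841) × (1 − 0.917) × (1 − 0.916) × (1 − 0.900).
= 0.159 × 0.083 × 0.084 × 0.100 = 0.000111.

0.00011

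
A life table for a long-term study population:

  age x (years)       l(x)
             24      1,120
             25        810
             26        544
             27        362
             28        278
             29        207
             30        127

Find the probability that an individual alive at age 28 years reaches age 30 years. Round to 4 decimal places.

0.4568

The conditional survival probability is l(30)/l(28) = 127/278 = 0.456835.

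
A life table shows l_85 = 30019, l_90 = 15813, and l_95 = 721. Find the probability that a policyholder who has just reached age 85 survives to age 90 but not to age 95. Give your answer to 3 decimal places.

0.503

This is the probability of reaching 90 but not 95, conditional on being alive at 85: (l_90 − l_95) / l_85.
= (15813 − 721) / 30019 = 15092 / 30019 = 0.502748.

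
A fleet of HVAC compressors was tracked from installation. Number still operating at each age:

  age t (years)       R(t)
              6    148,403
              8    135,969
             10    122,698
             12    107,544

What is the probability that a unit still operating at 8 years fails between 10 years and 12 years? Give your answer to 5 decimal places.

0.11145

This is the probability of reaching 10 but not 12, conditional on being operational at 8: (R(10) − R(12)) / R(8).
= (122,698 − 107,544) / 135,969 = 15,154 / 135,969 = 0.111452.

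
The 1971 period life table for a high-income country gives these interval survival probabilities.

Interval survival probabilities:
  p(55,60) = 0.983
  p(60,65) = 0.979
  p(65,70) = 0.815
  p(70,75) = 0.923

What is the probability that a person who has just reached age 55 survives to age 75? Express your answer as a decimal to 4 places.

The overall survival probability is 0.983 × 0.979 × 0.815 × 0.923.
= 0.723928.

0.7239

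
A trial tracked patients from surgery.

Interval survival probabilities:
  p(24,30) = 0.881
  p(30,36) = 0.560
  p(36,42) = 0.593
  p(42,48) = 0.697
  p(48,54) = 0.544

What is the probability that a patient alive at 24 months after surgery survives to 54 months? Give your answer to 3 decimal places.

0.111

Chaining the interval survival probabilities: 0.881 × 0.560 × 0.593 × 0.697 × 0.544.
= 0.110930.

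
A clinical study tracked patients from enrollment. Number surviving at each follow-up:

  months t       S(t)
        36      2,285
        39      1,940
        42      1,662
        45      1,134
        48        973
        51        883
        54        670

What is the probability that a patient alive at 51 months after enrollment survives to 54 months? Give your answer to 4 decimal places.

The conditional survival probability is S(54)/S(51) = 670/883 = 0.758777.

0.7588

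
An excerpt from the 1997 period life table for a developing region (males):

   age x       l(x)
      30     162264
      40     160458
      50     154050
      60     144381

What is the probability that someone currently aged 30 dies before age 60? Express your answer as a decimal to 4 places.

0.1102

P(die before 60 | alive at 30) = 1 − l(60)/l(30) = 1 − 144381/162264 = (17883)/162264 = 0.110209.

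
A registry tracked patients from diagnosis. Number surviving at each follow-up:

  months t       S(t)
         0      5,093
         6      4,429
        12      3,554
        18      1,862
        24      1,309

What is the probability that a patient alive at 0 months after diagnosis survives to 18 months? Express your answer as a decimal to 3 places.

0.366

The conditional survival probability is S(18)/S(0) = 1,862/5,093 = 0.365600.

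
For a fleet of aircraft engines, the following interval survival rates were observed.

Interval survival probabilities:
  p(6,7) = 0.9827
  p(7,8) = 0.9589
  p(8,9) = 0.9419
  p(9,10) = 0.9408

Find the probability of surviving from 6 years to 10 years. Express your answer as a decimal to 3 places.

P(survive 6→10) = 0.9827 × 0.9589 × 0.9419 × 0.9408.
= 0.835019.

0.835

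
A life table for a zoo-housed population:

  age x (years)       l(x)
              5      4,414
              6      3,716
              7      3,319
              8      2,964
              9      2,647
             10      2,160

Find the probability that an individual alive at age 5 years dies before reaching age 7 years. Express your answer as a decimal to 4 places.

0.2481

P(die before 7 | alive at 5) = 1 − l(7)/l(5) = 1 − 3,319/4,414 = (1,095)/4,414 = 0.248074.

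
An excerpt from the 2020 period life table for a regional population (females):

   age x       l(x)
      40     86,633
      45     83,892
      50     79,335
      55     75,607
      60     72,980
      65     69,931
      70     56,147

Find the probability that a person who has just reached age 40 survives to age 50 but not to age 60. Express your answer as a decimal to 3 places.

This is the probability of reaching 50 but not 60, conditional on being alive at 40: (l(50) − l(60)) / l(40).
= (79,335 − 72,980) / 86,633 = 6,355 / 86,633 = 0.073355.

0.073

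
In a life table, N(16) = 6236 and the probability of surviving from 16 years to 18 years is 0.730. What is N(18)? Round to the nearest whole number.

N(18) = N(16) × p = 6236 × 0.730 = 4552.

4552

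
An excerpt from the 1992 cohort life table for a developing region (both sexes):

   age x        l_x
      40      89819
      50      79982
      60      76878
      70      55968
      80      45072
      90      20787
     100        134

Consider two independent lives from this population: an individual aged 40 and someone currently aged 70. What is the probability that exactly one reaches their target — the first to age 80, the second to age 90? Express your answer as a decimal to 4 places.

0.5005

p₁ = l_80/l_40 = 45072/89819 = 0.501809; p₂ = l_90/l_70 = 20787/55968 = 0.371409.
P(exactly one) = p₁(1−p₂) + (1−p₁)p₂ = 0.315433 + 0.185033 = 0.500465.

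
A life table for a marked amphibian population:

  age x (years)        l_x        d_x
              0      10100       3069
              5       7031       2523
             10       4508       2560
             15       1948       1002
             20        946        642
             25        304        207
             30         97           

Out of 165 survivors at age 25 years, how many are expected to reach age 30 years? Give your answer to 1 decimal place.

52.6

The relevant probability is 97/304 = 0.319079.
Expected number = 165 × 0.319079 = 52.6.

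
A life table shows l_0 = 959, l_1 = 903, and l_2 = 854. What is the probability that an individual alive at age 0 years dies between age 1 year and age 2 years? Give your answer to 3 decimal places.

0.051

This is the probability of reaching 1 but not 2, conditional on being alive at 0: (l_1 − l_2) / l_0.
= (903 − 854) / 959 = 49 / 959 = 0.051095.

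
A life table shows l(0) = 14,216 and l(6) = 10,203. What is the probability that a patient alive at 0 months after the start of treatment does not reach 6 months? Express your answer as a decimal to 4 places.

0.2823

P(die before 6 | alive at 0) = 1 − l(6)/l(0) = 1 − 10,203/14,216 = (4,013)/14,216 = 0.282288.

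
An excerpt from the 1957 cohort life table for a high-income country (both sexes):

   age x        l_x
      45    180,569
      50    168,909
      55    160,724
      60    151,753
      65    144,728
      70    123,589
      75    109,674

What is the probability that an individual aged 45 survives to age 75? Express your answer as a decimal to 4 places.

We want 30p45 = l_75/l_45.
The conditional survival probability is l_75/l_45 = 109,674/180,569 = 0.607380.

0.6074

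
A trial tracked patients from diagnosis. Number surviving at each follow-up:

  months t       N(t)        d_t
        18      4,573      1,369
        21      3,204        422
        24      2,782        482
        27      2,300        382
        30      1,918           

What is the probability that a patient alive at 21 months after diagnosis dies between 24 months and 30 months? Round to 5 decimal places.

0.26966

This is the probability of reaching 24 but not 30, conditional on being alive at 21: (N(24) − N(30)) / N(21).
= (2,782 − 1,918) / 3,204 = 864 / 3,204 = 0.269663.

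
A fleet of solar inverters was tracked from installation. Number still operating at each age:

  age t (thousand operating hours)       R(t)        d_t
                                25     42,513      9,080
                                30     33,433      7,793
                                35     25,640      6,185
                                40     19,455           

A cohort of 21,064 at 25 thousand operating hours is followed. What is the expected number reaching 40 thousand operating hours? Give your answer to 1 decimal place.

The relevant probability is 19,455/42,513 = 0.457625.
Expected number = 21,064 × 0.457625 = 9639.4.

9639.4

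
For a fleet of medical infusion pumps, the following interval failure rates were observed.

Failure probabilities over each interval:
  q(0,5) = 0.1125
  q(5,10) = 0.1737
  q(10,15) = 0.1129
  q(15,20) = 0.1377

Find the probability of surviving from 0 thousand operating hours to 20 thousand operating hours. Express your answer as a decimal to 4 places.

0.5610

Chaining the interval survival probabilities: (1 − 0.1125) × (1 − 0.1737) × (1 − 0.1129) × (1 − 0.1377).
= 0.8875 × 0.8263 × 0.8871 × 0.8623 = 0.560967.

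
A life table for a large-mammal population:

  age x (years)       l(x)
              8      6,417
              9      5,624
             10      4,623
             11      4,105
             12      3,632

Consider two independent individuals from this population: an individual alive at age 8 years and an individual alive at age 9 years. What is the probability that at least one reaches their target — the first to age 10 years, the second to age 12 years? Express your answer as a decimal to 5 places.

p₁ = l(10)/l(8) = 4,623/6,417 = 0.720430; p₂ = l(12)/l(9) = 3,632/5,624 = 0.645804.
P(at least one) = 1 − (1−p₁)(1−p₂) = 1 − 0.279570 × 0.354196 = 0.900977.

0.90098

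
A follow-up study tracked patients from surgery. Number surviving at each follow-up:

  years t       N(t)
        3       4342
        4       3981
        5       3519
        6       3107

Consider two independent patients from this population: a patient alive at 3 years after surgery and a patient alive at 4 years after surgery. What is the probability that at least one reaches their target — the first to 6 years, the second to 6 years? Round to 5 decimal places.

p₁ = N(6)/N(3) = 3107/4342 = 0.715569; p₂ = N(6)/N(4) = 3107/3981 = 0.780457.
P(at least one) = 1 − (1−p₁)(1−p₂) = 1 − 0.284431 × 0.219543 = 0.937555.

0.93756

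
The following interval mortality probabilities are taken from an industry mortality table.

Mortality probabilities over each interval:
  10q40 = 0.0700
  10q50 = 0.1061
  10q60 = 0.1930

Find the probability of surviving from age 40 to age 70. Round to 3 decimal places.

Survival from 40 to 70 is the product of surviving each interval: (1 − 0.0700) × (1 − 0.1061) × (1 − 0.1930).
= 0.9300 × 0.8939 × 0.8070 = 0.670881.

0.671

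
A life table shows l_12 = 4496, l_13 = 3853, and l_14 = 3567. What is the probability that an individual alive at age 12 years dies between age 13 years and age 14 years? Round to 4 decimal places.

0.0636

This is the probability of reaching 13 but not 14, conditional on being alive at 12: (l_13 − l_14) / l_12.
= (3853 − 3567) / 4496 = 286 / 4496 = 0.063612.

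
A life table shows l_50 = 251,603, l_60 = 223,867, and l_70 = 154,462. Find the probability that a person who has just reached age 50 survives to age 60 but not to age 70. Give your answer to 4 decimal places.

0.2759

This is the probability of reaching 60 but not 70, conditional on being alive at 50: (l_60 − l_70) / l_50.
= (223,867 − 154,462) / 251,603 = 69,405 / 251,603 = 0.275851.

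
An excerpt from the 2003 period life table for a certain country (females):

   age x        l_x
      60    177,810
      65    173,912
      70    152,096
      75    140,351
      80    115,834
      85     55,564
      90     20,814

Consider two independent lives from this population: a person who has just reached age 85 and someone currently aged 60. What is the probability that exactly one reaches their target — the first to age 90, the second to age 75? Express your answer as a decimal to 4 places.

0.5726

p₁ = l_90/l_85 = 20,814/55,564 = 0.374595; p₂ = l_75/l_60 = 140,351/177,810 = 0.789331.
P(exactly one) = p₁(1−p₂) + (1−p₁)p₂ = 0.078916 + 0.493652 = 0.572567.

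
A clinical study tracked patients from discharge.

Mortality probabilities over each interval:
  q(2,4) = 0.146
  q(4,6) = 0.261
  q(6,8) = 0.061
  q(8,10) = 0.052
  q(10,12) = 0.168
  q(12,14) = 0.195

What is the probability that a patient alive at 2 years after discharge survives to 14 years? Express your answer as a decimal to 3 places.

Chaining the interval survival probabilities: (1 − 0.146) × (1 − 0.261) × (1 − 0.061) × (1 − 0.052) × (1 − 0.168) × (1 − 0.195).
= 0.854 × 0.739 × 0.939 × 0.948 × 0.832 × 0.805 = 0.376266.

0.376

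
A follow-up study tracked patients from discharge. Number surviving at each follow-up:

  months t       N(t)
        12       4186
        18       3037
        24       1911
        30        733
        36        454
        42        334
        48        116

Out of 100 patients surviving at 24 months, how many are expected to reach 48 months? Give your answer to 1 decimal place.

The relevant probability is 116/1911 = 0.060701.
Expected number = 100 × 0.060701 = 6.1.

6.1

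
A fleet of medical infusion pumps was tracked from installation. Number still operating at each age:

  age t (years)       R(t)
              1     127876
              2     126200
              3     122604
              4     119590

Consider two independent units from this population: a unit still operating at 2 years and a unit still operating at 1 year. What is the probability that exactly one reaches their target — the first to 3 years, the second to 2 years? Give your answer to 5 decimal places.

0.04085

p₁ = R(3)/R(2) = 122604/126200 = 0.971506; p₂ = R(2)/R(1) = 126200/127876 = 0.986894.
P(exactly one) = p₁(1−p₂) + (1−p₁)p₂ = 0.012733 + 0.028121 = 0.040853.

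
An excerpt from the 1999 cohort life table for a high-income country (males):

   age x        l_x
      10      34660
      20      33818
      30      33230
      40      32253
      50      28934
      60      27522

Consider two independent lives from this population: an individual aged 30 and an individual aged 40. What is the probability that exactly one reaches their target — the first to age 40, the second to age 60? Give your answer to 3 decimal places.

0.167

p₁ = l_40/l_30 = 32253/33230 = 0.970599; p₂ = l_60/l_40 = 27522/32253 = 0.853316.
P(exactly one) = p₁(1−p₂) + (1−p₁)p₂ = 0.142371 + 0.025088 = 0.167460.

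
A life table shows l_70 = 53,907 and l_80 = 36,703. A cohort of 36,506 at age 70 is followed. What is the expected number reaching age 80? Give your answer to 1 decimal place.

The relevant probability is 36,703/53,907 = 0.680858.
Expected number = 36,506 × 0.680858 = 24855.4.

24855.4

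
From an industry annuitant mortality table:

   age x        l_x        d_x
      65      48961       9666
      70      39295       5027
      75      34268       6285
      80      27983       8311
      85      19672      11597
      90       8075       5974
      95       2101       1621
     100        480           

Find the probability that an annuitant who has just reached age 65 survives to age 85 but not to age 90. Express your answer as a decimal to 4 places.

We want 20|5q65 = (l_85 − l_90)/l_65.
This is the probability of reaching 85 but not 90, conditional on being alive at 65: (l_85 − l_90) / l_65.
= (19672 − 8075) / 48961 = 11597 / 48961 = 0.236862.

0.2369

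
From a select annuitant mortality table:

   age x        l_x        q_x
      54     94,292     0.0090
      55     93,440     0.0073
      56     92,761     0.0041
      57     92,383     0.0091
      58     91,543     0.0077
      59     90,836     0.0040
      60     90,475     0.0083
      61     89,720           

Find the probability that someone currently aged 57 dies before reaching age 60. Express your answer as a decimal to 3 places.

0.021

P(die before 60 | alive at 57) = 1 − l_60/l_57 = 1 − 90,475/92,383 = (1,908)/92,383 = 0.020653.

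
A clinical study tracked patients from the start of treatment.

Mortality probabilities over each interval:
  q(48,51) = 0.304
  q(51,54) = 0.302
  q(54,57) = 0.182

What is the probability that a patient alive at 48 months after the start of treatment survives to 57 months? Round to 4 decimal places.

The overall survival probability is (1 − 0.304) × (1 − 0.302) × (1 − 0.182).
= 0.696 × 0.698 × 0.818 = 0.397391.

0.3974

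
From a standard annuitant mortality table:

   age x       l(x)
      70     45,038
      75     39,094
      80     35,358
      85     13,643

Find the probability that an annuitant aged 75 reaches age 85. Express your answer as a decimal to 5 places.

0.34898

The conditional survival probability is l(85)/l(75) = 13,643/39,094 = 0.348979.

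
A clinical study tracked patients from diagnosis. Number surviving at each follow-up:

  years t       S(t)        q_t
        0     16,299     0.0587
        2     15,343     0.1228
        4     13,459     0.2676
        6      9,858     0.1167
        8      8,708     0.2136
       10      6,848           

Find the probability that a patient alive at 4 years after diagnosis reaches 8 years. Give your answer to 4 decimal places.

The conditional survival probability is S(8)/S(4) = 8,708/13,459 = 0.647002.

0.6470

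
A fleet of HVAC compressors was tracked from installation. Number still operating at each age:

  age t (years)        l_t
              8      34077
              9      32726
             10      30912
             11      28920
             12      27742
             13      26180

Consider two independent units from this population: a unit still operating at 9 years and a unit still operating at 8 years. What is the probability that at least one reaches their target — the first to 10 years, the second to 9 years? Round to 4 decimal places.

0.9978

p₁ = l_10/l_9 = 30912/32726 = 0.944570; p₂ = l_9/l_8 = 32726/34077 = 0.960354.
P(at least one) = 1 − (1−p₁)(1−p₂) = 1 − 0.055430 × 0.039646 = 0.997802.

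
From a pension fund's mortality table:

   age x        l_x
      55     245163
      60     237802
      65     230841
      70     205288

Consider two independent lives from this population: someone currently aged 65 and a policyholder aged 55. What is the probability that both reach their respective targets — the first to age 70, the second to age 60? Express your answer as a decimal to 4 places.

p₁ = l_70/l_65 = 205288/230841 = 0.889305; p₂ = l_60/l_55 = 237802/245163 = 0.969975.
P(both) = p₁ × p₂ = 0.889305 × 0.969975 = 0.862604.

0.8626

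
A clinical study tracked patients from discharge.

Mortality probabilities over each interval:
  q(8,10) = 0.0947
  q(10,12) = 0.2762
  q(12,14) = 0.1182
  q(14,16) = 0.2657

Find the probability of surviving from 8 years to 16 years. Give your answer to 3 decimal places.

The overall survival probability is (1 − 0.0947) × (1 − 0.2762) × (1 − 0.1182) × (1 − 0.2657).
= 0.9053 × 0.7238 × 0.8818 × 0.7343 = 0.424282.

0.424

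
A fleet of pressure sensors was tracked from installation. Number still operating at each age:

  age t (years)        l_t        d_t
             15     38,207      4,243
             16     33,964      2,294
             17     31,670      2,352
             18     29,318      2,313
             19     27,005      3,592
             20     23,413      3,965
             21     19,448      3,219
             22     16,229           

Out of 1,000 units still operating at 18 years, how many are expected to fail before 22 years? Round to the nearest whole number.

446

The relevant probability is 1 − 16,229/29,318 = 0.446449.
Expected number = 1,000 × 0.446449 = 446.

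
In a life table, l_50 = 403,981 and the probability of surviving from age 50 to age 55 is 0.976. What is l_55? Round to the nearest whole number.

394285

l_55 = l_50 × p = 403,981 × 0.976 = 394285.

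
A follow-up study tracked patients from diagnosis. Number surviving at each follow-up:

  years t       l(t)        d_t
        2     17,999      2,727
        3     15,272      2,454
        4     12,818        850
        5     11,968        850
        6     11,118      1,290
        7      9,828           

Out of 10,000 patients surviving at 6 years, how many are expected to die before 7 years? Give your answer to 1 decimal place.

1160.3

The relevant probability is 1 − 9,828/11,118 = 0.116028.
Expected number = 10,000 × 0.116028 = 1160.3.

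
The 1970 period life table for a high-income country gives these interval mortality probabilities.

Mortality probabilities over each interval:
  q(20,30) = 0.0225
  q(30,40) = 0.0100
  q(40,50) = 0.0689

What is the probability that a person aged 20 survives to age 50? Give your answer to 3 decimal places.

The overall survival probability is (1 − 0.0225) × (1 − 0.0100) × (1 − 0.0689).
= 0.9775 × 0.9900 × 0.9311 = 0.901049.

0.901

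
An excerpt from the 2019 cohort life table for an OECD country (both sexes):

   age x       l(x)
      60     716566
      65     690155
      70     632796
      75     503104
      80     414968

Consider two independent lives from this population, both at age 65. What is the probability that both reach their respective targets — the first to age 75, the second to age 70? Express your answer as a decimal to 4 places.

0.6684

p₁ = l(75)/l(65) = 503104/690155 = 0.728972; p₂ = l(70)/l(65) = 632796/690155 = 0.916890.
P(both) = p₁ × p₂ = 0.728972 × 0.916890 = 0.668387.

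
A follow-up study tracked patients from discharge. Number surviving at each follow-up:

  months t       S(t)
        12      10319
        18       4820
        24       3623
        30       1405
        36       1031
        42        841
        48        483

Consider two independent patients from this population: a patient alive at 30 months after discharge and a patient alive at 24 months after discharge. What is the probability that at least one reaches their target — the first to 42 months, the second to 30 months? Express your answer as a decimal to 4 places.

0.7542

p₁ = S(42)/S(30) = 841/1405 = 0.598577; p₂ = S(30)/S(24) = 1405/3623 = 0.387800.
P(at least one) = 1 − (1−p₁)(1−p₂) = 1 − 0.401423 × 0.612200 = 0.754249.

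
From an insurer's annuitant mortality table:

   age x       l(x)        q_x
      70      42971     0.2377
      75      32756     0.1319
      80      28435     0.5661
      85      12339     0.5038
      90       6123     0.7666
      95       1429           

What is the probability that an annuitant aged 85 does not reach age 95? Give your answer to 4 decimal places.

0.8842

P(die before 95 | alive at 85) = 1 − l(95)/l(85) = 1 − 1429/12339 = (10910)/12339 = 0.884188.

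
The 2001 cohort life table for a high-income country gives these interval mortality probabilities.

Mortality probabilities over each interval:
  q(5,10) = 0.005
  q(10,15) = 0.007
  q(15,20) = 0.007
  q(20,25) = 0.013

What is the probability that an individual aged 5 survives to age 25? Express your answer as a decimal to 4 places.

Survival from 5 to 25 is the product of surviving each interval: (1 − 0.005) × (1 − 0.007) × (1 − 0.007) × (1 − 0.013).
= 0.995 × 0.993 × 0.993 × 0.987 = 0.968364.

0.9684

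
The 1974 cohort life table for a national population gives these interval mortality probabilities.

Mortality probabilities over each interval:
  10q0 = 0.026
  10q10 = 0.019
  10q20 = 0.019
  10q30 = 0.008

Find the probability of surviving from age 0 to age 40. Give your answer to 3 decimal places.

0.930

The overall survival probability is (1 − 0.026) × (1 − 0.019) × (1 − 0.019) × (1 − 0.008).
= 0.974 × 0.981 × 0.981 × 0.992 = 0.929841.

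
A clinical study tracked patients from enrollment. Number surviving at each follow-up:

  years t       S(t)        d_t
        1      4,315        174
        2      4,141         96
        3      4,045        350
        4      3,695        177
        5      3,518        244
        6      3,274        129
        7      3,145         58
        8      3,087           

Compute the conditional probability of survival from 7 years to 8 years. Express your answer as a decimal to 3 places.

The conditional survival probability is S(8)/S(7) = 3,087/3,145 = 0.981558.

0.982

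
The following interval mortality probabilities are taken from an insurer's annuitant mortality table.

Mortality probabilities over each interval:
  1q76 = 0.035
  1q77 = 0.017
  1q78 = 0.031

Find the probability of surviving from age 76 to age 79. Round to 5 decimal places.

Chaining the interval survival probabilities: (1 − 0.035) × (1 − 0.017) × (1 − 0.031).
= 0.965 × 0.983 × 0.969 = 0.919189.

0.91919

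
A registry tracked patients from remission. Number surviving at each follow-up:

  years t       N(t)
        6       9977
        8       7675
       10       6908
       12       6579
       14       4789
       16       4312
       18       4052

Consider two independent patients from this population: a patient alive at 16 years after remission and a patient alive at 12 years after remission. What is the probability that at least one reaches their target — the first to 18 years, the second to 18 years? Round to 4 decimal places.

0.9768

p₁ = N(18)/N(16) = 4052/4312 = 0.939703; p₂ = N(18)/N(12) = 4052/6579 = 0.615899.
P(at least one) = 1 − (1−p₁)(1−p₂) = 1 − 0.060297 × 0.384101 = 0.976840.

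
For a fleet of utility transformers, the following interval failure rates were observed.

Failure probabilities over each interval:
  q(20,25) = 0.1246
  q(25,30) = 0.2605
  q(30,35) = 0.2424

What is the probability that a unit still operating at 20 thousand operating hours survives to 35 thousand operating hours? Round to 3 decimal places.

Chaining the interval survival probabilities: (1 − 0.1246) × (1 − 0.2605) × (1 − 0.2424).
= 0.8754 × 0.7395 × 0.7576 = 0.490439.

0.490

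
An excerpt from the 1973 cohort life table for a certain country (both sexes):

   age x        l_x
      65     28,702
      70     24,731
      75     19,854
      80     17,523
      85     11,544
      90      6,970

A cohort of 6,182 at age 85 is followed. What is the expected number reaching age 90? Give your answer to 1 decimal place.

3732.5

The relevant probability is 6,970/11,544 = 0.603777.
Expected number = 6,182 × 0.603777 = 3732.5.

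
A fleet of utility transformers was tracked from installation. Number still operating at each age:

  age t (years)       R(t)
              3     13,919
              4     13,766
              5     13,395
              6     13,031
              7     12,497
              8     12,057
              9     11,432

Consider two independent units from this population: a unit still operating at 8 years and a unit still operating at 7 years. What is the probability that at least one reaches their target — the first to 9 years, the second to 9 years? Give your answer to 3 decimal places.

0.996

p₁ = R(9)/R(8) = 11,432/12,057 = 0.948163; p₂ = R(9)/R(7) = 11,432/12,497 = 0.914780.
P(at least one) = 1 − (1−p₁)(1−p₂) = 1 − 0.051837 × 0.085220 = 0.995582.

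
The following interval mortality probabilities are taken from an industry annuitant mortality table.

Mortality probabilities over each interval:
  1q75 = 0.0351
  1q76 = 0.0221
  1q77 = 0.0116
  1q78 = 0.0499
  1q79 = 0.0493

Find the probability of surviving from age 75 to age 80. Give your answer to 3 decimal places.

The overall survival probability is (1 − 0.0351) × (1 − 0.0221) × (1 − 0.0116) × (1 − 0.0499) × (1 − 0.0493).
= 0.9649 × 0.9779 × 0.9884 × 0.9501 × 0.9507 = 0.842408.

0.842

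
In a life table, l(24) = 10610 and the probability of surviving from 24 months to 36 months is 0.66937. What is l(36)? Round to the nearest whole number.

7102

l(36) = l(24) × p = 10610 × 0.66937 = 7102.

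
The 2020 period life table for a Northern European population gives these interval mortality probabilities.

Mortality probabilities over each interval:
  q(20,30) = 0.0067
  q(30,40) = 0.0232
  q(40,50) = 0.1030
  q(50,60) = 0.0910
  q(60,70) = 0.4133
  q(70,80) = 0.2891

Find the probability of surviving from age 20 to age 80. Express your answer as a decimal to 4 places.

0.3300

Survival from 20 to 80 is the product of surviving each interval: (1 − 0.0067) × (1 − 0.0232) × (1 − 0.1030) × (1 − 0.0910) × (1 − 0.4133) × (1 − 0.2891).
= 0.9933 × 0.9768 × 0.8970 × 0.9090 × 0.5867 × 0.7109 = 0.329964.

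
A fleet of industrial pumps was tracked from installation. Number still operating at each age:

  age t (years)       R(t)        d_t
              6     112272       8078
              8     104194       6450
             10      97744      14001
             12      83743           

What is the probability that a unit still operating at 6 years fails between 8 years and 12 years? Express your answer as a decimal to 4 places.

This is the probability of reaching 8 but not 12, conditional on being operational at 6: (R(8) − R(12)) / R(6).
= (104194 − 83743) / 112272 = 20451 / 112272 = 0.182156.

0.1822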